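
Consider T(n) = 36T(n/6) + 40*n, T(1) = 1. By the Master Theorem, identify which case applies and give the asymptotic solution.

a=36, b=6, f(n)=40*n.
log_6(36) = 2 > 1.
Since f(n) = O(n^1) is polynomially smaller than n^2, Case 1 applies.
T(n) = Theta(n^2).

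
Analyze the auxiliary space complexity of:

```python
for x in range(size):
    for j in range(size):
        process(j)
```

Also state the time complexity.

Space complexity: O(1).
Only a constant amount of auxiliary storage is used; nothing grows with n.
Time complexity: O(n^2).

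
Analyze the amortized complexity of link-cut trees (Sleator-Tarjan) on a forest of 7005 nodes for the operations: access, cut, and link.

Link-cut trees represent the forest using splay trees over preferred paths. With potential Phi = sum over nodes of log(size of virtual subtree), each access on 7005 nodes is O(log 7005) = O(log n) amortized by the splay-tree access lemma. Cut and link are O(1) plus one access.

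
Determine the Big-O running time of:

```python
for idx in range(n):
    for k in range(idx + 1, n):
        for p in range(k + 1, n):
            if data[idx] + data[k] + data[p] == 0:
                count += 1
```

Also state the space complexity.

Time complexity: O(n^3).
Space complexity: O(1).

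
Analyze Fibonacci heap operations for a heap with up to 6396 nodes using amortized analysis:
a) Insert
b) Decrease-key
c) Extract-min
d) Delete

Fibonacci heaps use lazy consolidation. Potential function Phi = t + 2m (t = number of trees, m = marked nodes).
- Insert: O(1) actual, Delta Phi = +1 (one new tree) => O(1) amortized.
- Decrease-key: with c cascading cuts, actual cost is O(c); Delta Phi <= c - 2(c-1) + 2 = 4 - c (c new trees; >= c-1 marks cleared; <= 1 new mark). Amortized O(c) + (4 - c) = O(1).
- Extract-min: O(D(n) + t) actual; consolidation drops t to <= D(n)+1, so Delta Phi pays for the t term. D(n) = O(log n) for n = 6396 => O(log n) amortized.
- Delete: decrease-key to -inf then extract-min = O(log n).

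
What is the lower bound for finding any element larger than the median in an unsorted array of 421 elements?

To find an element larger than the median of 421 elements, we must see Omega(n) elements. Without seeing enough elements, an adversary can make any unseen element the median.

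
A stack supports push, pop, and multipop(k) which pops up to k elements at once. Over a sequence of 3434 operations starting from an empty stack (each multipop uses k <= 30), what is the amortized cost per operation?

Each element is pushed exactly once and popped at most once (whether by pop or as part of a multipop). So the total number of individual pops over the whole sequence is at most the number of pushes, which is at most 3434. Total work <= 2 * 3434, hence O(1) amortized per operation.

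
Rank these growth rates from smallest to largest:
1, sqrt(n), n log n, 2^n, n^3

Ordered by growth rate: 1 < sqrt(n) < n log n < n^3 < 2^n.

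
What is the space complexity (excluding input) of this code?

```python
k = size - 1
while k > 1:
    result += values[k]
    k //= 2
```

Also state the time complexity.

Space complexity: O(1).
Only a constant amount of auxiliary storage is used; nothing grows with n.
Time complexity: O(log n).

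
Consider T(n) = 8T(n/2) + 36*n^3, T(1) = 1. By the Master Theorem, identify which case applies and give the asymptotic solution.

a=8, b=2, f(n)=36*n^3.
log_2(8) = 3, so n^(log_b(a)) = n^3.
f(n) = Theta(n^3), so Case 2 applies.
T(n) = Theta(n^3 log n).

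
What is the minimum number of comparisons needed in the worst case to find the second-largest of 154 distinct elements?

Lower bound: finding the max needs 154-1 comparisons. By the adversary weight-doubling argument, the max must personally win >= ceil(log_2(154)) = 8 comparisons; the 2nd-largest is among those 8 losers, needing 8-1 more comparisons. Total >= 154-1 + 8-1 = 160. A balanced knockout tournament achieves this.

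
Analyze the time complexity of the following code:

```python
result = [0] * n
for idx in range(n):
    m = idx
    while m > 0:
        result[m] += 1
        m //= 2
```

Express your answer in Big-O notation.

Time complexity: O(n log n).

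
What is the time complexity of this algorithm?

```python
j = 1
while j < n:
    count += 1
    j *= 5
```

Time complexity: O(log n).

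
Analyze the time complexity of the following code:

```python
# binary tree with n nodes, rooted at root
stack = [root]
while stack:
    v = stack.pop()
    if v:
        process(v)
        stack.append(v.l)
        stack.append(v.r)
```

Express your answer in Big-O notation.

Time complexity: O(n).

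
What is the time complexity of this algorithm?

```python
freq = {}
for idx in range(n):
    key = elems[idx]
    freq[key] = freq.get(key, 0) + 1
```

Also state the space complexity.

Time complexity: O(n).
Space complexity: O(n).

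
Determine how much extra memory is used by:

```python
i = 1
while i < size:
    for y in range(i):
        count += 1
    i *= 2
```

Space complexity: O(1).
Only a constant amount of auxiliary storage is used; nothing grows with n.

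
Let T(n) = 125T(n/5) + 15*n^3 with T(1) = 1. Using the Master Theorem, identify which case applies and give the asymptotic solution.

a=125, b=5, f(n)=15*n^3.
log_5(125) = 3, so n^(log_b(a)) = n^3.
f(n) = Theta(n^3), so Case 2 applies.
T(n) = Theta(n^3 log n).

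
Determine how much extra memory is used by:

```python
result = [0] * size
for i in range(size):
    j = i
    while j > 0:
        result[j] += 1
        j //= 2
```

Space complexity: O(n).
Auxiliary storage grows linearly with the input size n in the worst case.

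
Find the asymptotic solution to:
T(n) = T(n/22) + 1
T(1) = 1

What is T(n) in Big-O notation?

Each step divides n by 22 and adds 1. After log_22(n) steps, T(n) = O(log n).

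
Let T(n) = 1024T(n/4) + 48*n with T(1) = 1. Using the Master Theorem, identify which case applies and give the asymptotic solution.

a=1024, b=4, f(n)=48*n.
log_4(1024) = 5 > 1.
Since f(n) = O(n^1) is polynomially smaller than n^5, Case 1 applies.
T(n) = Theta(n^5).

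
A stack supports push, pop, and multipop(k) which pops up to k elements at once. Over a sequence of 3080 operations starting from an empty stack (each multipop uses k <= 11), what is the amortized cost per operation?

Each element is pushed exactly once and popped at most once (whether by pop or as part of a multipop). So the total number of individual pops over the whole sequence is at most the number of pushes, which is at most 3080. Total work <= 2 * 3080, hence O(1) amortized per operation.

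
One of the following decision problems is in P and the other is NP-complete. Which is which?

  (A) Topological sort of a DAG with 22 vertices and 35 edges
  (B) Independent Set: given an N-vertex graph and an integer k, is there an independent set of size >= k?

(A) is P: DFS-based topological sort runs in O(V+E).
(B) is NP-complete: complement of Clique (with k part of the input).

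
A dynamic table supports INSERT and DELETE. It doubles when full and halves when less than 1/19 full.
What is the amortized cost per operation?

Using potential function Phi = |2*num_items - table_size| when load > 1/2, and Phi = table_size/2 - num_items otherwise. The gap of 1/19 vs 1/2 for shrinking prevents thrashing. Both insert and delete have O(1) amortized cost.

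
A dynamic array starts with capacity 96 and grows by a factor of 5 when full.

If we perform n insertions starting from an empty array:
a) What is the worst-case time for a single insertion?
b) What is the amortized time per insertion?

(a) Worst-case single insertion: O(n) -- when the array is full at capacity c, the resize copies all c elements, and c can be Theta(n).
(b) Resizes happen at sizes 96, 480, 2400, ... Total copy cost for n insertions: 96 + 480 + ... = O(n) (geometric series with ratio 1/5). Amortized cost per insertion: O(n)/n = O(1).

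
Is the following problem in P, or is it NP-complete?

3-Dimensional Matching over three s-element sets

This problem is NP-complete: one of Karp's 21 NP-complete problems.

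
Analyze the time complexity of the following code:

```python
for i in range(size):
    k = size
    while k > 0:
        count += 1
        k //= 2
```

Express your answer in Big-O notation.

Time complexity: O(n log n).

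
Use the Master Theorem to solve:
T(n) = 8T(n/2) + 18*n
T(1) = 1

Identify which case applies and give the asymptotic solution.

a=8, b=2, f(n)=18*n.
log_2(8) = 3 > 1.
Since f(n) = O(n^1) is polynomially smaller than n^3, Case 1 applies.
T(n) = Theta(n^3).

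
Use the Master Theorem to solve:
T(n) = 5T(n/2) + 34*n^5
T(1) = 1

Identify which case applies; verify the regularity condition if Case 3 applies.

a=5, b=2, f(n)=34*n^5.
log_2(5) = 2.322 < 5.
f(n) = Omega(n^(2.322+epsilon)) for some epsilon > 0, so Case 3 is the candidate.
Regularity: a*f(n/b) = 5*34*(n/2)^5 = (5/32)*34*n^5 <= c*f(n) with c = 5/32 < 1. Satisfied.
Case 3: T(n) = Theta(n^5).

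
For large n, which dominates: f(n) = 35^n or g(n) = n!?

g(n) = n! grows faster: n!/35^n -> infinity by Stirling.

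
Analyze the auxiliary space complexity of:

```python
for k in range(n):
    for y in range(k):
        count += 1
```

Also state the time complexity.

Space complexity: O(1).
Only a constant amount of auxiliary storage is used; nothing grows with n.
Time complexity: O(n^2).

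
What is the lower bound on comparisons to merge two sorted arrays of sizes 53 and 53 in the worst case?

Adversary: with |53 - 53| <= 1 the inputs can be fully interleaved so that every adjacent pair in the merged output comes from different arrays. Then each of the 105 adjacent pairs must be directly compared, or the algorithm cannot determine their relative order. Standard merge meets this bound.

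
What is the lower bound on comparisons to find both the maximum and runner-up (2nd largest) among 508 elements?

Lower bound: finding the max needs 508-1 comparisons. By an adversary weight-doubling argument, the maximum element must personally win at least ceil(log_2(508)) = 9 comparisons in any correct algorithm. The 2nd largest is among those 9 direct losers, and distinguishing it requires 9-1 more comparisons. Total >= 508-1 + 9-1 = 515. A balanced tournament achieves this bound exactly.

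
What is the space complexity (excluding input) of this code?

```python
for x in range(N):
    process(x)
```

Space complexity: O(1).
Only a constant amount of auxiliary storage is used; nothing grows with n.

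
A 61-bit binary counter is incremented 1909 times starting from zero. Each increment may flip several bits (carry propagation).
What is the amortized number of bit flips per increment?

Bit i flips on every 2^i-th increment, so over 1909 increments bit i flips floor(1909/2^i) times. Summing over i: total flips < 2 * 1909. Amortized: < 2 = O(1) per increment.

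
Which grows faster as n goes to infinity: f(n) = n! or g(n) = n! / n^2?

f(n) = n! grows faster: the ratio n!/(n!/n^2) = n^2 -> infinity.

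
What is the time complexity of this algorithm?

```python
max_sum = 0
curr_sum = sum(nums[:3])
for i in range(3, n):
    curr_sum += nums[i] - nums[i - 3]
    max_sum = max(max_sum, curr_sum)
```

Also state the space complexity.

Time complexity: O(n).
Space complexity: O(1).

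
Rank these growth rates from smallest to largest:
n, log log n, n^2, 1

Ordered by growth rate: 1 < log log n < n < n^2.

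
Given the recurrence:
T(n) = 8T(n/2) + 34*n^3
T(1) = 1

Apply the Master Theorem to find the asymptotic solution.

a=8, b=2, f(n)=34*n^3. log_2(8) = 3. Case 2: T(n) = O(n^3 log n).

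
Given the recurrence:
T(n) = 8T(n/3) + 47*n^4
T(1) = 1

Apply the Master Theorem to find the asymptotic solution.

a=8, b=3, f(n)=47*n^4. log_3(8) = 1.893 < 4. Case 3: T(n) = O(n^4).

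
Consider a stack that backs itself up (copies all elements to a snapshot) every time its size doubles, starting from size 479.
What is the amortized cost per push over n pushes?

Backups occur at sizes 479, 958, 1916, ..., copying 479 + 958 + 1916 + ... <= 2n elements total (geometric series). Spread over n pushes, the amortized backup cost is O(1) per push.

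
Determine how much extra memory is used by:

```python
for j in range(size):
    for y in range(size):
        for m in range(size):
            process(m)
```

Space complexity: O(1).
Only a constant amount of auxiliary storage is used; nothing grows with n.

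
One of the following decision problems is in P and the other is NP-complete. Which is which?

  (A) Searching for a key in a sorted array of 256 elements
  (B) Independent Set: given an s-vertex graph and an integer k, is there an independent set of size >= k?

(A) is P: binary search runs in O(log n).
(B) is NP-complete: complement of Clique (with k part of the input).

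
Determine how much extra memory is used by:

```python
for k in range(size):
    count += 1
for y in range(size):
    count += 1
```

Space complexity: O(1).
Only a constant amount of auxiliary storage is used; nothing grows with n.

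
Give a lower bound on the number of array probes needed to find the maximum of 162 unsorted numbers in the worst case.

Adversary: any unprobed cell could hold a value larger than everything seen so far. If fewer than 162 cells are probed, the adversary places the max in an unprobed cell. So all 162 cells must be examined; together with 162-1 comparisons this is tight.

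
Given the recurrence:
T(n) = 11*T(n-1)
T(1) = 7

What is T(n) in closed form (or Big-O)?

Each step multiplies by 11. T(n) = T(1)*11^(n-1) = 7*11^(n-1).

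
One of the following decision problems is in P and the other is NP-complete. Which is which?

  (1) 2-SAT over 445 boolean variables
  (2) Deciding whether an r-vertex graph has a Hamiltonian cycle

(1) is P: 2-SAT is solvable in linear time via implication-graph SCCs.
(2) is NP-complete: one of Karp's 21 NP-complete problems.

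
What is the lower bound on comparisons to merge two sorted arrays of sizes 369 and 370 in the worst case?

Adversary: with |369 - 370| <= 1 the inputs can be fully interleaved so that every adjacent pair in the merged output comes from different arrays. Then each of the 738 adjacent pairs must be directly compared, or the algorithm cannot determine their relative order. Standard merge meets this bound.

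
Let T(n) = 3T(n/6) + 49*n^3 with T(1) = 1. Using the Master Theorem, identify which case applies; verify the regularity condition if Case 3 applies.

a=3, b=6, f(n)=49*n^3.
log_6(3) = 0.6131 < 3.
f(n) = Omega(n^(0.6131+epsilon)) for some epsilon > 0, so Case 3 is the candidate.
Regularity: a*f(n/b) = 3*49*(n/6)^3 = (3/216)*49*n^3 <= c*f(n) with c = 3/216 < 1. Satisfied.
Case 3: T(n) = Theta(n^3).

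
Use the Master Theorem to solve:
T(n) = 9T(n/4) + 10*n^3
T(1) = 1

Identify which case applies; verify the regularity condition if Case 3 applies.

a=9, b=4, f(n)=10*n^3.
log_4(9) = 1.585 < 3.
f(n) = Omega(n^(1.585+epsilon)) for some epsilon > 0, so Case 3 is the candidate.
Regularity: a*f(n/b) = 9*10*(n/4)^3 = (9/64)*10*n^3 <= c*f(n) with c = 9/64 < 1. Satisfied.
Case 3: T(n) = Theta(n^3).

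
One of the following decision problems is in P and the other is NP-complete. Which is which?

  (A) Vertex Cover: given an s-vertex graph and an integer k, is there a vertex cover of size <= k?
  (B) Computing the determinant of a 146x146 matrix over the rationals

(A) is NP-complete: one of Karp's 21 NP-complete problems (with k part of the input; for any fixed constant k it is in P).
(B) is P: Gaussian elimination runs in O(n^3).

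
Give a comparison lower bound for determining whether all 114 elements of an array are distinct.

In the algebraic decision-tree model, the YES region for element distinctness on 114 elements has 114! connected components (one per ordering). Ben-Or's theorem then gives a lower bound of Omega(log(n!)) = Omega(n log n).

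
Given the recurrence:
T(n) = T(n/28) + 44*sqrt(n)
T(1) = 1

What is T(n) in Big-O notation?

Each level contributes sqrt(n/28^k). Geometric series with ratio 1/sqrt(28) < 1 sums to O(sqrt(n)).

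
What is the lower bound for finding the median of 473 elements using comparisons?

To find the median of 473 elements, every element must be compared at least once, so the lower bound is Omega(n). The BFPRT algorithm achieves O(n), making this tight.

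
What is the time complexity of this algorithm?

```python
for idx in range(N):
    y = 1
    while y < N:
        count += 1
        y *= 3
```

Time complexity: O(n log n).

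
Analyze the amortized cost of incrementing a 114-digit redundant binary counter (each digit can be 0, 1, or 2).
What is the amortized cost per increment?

A redundant counter on 114 digits allows digit values 0, 1, 2. Increment adds 1 to the least significant digit and carries any 2 to a 0 plus +1 on the next digit. With potential Phi = (number of 2-digits), each increment does O(1) actual work plus a chain of carries, each of which decreases Phi by 1. Amortized O(1).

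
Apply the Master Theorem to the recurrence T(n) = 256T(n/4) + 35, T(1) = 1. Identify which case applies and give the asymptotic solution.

a=256, b=4, f(n)=35.
log_4(256) = 4 > 0.
Since f(n) = O(n^0) is polynomially smaller than n^4, Case 1 applies.
T(n) = Theta(n^4).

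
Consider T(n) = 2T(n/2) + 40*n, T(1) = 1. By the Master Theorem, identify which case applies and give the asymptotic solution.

a=2, b=2, f(n)=40*n.
log_2(2) = 1, so n^(log_b(a)) = n.
f(n) = Theta(n), so Case 2 applies.
T(n) = Theta(n log n).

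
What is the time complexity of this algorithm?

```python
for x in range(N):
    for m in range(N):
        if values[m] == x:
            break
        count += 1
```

Time complexity: O(n^2).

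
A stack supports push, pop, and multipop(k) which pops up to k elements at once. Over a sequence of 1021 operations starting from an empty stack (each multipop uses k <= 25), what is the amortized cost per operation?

Each element is pushed exactly once and popped at most once (whether by pop or as part of a multipop). So the total number of individual pops over the whole sequence is at most the number of pushes, which is at most 1021. Total work <= 2 * 1021, hence O(1) amortized per operation.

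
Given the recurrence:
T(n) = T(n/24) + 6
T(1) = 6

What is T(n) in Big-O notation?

Each step divides n by 24 and adds 6. After log_24(n) steps, T(n) = O(log n).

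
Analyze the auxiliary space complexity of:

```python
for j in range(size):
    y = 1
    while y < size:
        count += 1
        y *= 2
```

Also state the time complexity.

Space complexity: O(1).
Only a constant amount of auxiliary storage is used; nothing grows with n.
Time complexity: O(n log n).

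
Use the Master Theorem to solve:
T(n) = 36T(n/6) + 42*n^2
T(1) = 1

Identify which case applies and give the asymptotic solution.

a=36, b=6, f(n)=42*n^2.
log_6(36) = 2, so n^(log_b(a)) = n^2.
f(n) = Theta(n^2), so Case 2 applies.
T(n) = Theta(n^2 log n).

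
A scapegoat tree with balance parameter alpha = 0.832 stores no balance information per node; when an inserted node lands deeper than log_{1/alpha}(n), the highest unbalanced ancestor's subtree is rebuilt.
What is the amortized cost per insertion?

Search/insert path is O(log n). A rebuild of a subtree of size s costs O(s), but with alpha = 0.832 at least Omega(s) insertions must have occurred in that subtree since its last rebuild. Charging O(1) of the rebuild to each such insertion gives O(log n) amortized.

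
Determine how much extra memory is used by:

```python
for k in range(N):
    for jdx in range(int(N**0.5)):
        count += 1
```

Space complexity: O(1).
Only a constant amount of auxiliary storage is used; nothing grows with n.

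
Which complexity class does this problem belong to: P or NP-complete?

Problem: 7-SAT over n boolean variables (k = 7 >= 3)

This problem is NP-complete: 3-SAT is NP-complete (Cook-Levin); k-SAT for k>=3 reduces from 3-SAT.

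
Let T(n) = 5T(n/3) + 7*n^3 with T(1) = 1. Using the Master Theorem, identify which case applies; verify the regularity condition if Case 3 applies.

a=5, b=3, f(n)=7*n^3.
log_3(5) = 1.465 < 3.
f(n) = Omega(n^(1.465+epsilon)) for some epsilon > 0, so Case 3 is the candidate.
Regularity: a*f(n/b) = 5*7*(n/3)^3 = (5/27)*7*n^3 <= c*f(n) with c = 5/27 < 1. Satisfied.
Case 3: T(n) = Theta(n^3).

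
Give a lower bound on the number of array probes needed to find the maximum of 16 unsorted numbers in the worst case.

Adversary: any unprobed cell could hold a value larger than everything seen so far. If fewer than 16 cells are probed, the adversary places the max in an unprobed cell. So all 16 cells must be examined; together with 16-1 comparisons this is tight.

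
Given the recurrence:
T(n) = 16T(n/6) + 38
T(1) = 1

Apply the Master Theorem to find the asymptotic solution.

a=16, b=6, f(n)=38. log_6(16) = 1.547. Case 1 of Master Theorem: T(n) = O(n^1.547).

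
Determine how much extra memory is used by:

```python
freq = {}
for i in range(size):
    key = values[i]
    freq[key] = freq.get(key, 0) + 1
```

Space complexity: O(n).
Auxiliary storage grows linearly with the input size n in the worst case.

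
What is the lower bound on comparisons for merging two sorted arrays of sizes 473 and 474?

Adversary argument: with sizes 473 and 474 (differing by at most 1), interleave the two arrays so that every consecutive pair in the output comes from different inputs. Then each of the 946 adjacent output pairs must be directly compared, or the algorithm cannot determine their relative order. So 946 comparisons are necessary; standard merge achieves this.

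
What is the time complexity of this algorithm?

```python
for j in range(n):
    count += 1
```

Time complexity: O(n).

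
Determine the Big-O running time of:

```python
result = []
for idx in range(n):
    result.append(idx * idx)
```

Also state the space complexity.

Time complexity: O(n).
Space complexity: O(n).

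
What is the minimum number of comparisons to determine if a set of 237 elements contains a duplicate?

Determining if 237 elements are all distinct requires Omega(n log n) comparisons in the comparison model. This follows from the element distinctness lower bound.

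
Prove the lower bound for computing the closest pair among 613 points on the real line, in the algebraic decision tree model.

Reduction from element distinctness: given 613 reals, the closest-pair distance is 0 iff two are equal. Element distinctness has an Omega(n log n) lower bound in the algebraic decision tree model (Ben-Or). Therefore closest pair on a line also requires Omega(n log n). Sorting then a linear scan achieves this.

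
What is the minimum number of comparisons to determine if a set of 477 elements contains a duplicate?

Determining if 477 elements are all distinct requires Omega(n log n) comparisons in the comparison model. This follows from the element distinctness lower bound.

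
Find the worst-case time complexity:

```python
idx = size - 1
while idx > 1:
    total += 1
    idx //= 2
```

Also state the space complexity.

Time complexity: O(log n).
Space complexity: O(1).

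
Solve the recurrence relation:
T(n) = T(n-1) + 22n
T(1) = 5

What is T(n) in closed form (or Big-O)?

Unrolling: T(n) = 5 + 22*(2 + 3 + ... + n) = 5 + 22*(n(n+1)/2 - 1) = O(n^2).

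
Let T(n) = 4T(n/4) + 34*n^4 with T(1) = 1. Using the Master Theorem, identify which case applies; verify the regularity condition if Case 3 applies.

a=4, b=4, f(n)=34*n^4.
log_4(4) = 1 < 4.
f(n) = Omega(n^(1+epsilon)) for some epsilon > 0, so Case 3 is the candidate.
Regularity: a*f(n/b) = 4*34*(n/4)^4 = (4/256)*34*n^4 <= c*f(n) with c = 4/256 < 1. Satisfied.
Case 3: T(n) = Theta(n^4).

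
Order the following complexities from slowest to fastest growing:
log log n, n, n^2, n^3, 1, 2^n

Ordered by growth rate: 1 < log log n < n < n^2 < n^3 < 2^n.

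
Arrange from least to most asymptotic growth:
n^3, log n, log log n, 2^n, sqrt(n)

Ordered by growth rate: log log n < log n < sqrt(n) < n^3 < 2^n.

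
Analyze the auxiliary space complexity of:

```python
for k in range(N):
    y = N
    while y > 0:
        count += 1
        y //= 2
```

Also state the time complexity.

Space complexity: O(1).
Only a constant amount of auxiliary storage is used; nothing grows with n.
Time complexity: O(n log n).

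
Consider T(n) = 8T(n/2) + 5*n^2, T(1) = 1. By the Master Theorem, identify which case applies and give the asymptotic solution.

a=8, b=2, f(n)=5*n^2.
log_2(8) = 3 > 2.
Since f(n) = O(n^2) is polynomially smaller than n^3, Case 1 applies.
T(n) = Theta(n^3).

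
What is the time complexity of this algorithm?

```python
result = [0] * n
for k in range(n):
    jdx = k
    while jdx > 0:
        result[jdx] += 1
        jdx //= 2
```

Time complexity: O(n log n).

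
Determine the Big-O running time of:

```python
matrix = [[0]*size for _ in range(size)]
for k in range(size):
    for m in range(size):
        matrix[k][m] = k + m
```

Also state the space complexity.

Time complexity: O(n^2).
Space complexity: O(n^2).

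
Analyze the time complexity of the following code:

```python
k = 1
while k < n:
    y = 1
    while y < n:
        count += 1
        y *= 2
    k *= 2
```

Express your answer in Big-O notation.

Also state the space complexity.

Time complexity: O(log^2 n).
Space complexity: O(1).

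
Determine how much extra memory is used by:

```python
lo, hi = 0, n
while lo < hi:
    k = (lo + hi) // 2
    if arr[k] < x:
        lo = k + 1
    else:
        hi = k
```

Space complexity: O(1).
Only a constant amount of auxiliary storage is used; nothing grows with n.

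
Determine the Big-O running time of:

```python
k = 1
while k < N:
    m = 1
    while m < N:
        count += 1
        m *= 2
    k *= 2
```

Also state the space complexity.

Time complexity: O(log^2 n).
Space complexity: O(1).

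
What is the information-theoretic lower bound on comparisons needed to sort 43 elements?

There are 43! = 60415263063373835637355132068513997507264512000000000 possible orderings. Each comparison gives 1 bit. We need at least ceil(log_2(60415263063373835637355132068513997507264512000000000)) = 176 comparisons.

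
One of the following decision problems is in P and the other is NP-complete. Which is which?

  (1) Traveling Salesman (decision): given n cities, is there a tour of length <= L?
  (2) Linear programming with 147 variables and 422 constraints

(1) is NP-complete: reduces from Hamiltonian Cycle.
(2) is P: the ellipsoid and interior-point methods run in polynomial time.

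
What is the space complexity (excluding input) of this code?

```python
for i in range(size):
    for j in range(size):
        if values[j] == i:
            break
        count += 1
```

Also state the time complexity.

Space complexity: O(1).
Only a constant amount of auxiliary storage is used; nothing grows with n.
Time complexity: O(n^2).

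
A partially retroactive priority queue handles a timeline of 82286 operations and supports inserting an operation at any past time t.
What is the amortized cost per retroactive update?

Partially retroactive priority queues (Demaine-Iacono-Langerman) allow updates at past times with queries only at the present. With a balanced BST over the m = 82286 timeline events tracking bridges, each retroactive insert or delete is O(log m) amortized.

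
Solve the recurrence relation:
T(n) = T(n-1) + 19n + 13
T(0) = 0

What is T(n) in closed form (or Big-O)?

Dominant term in sum is 19*sum(i, i=1..n) = 19*n*(n+1)/2 = O(n^2).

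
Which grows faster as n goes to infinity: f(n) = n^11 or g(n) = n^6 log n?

f(n) = n^11 grows faster: n^11 / (n^6 log n) = n^5/log n -> infinity.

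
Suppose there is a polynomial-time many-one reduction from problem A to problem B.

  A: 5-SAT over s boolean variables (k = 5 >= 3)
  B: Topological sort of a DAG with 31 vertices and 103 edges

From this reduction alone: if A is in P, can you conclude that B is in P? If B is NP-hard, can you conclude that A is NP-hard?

A poly-time reduction A <=_p B transfers tractability DOWN (B easy => A easy) and hardness UP (A hard => B hard), not the reverse.
From A in P, the reduction alone does NOT give B in P: any problem in P trivially reduces to SAT, yet SAT is not known to be in P.
From B NP-hard, the reduction alone does NOT give A NP-hard: again, easy problems reduce to hard ones.
(Here in fact A is NP-complete and B is in P, so no such reduction is known -- its existence would imply P = NP; the analysis concerns only what the assumed reduction would or would not let you conclude.)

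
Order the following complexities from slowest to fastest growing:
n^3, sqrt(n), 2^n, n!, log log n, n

Ordered by growth rate: log log n < sqrt(n) < n < n^3 < 2^n < n!.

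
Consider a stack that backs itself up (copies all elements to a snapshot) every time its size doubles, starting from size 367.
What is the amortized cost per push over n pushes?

Backups occur at sizes 367, 734, 1468, ..., copying 367 + 734 + 1468 + ... <= 2n elements total (geometric series). Spread over n pushes, the amortized backup cost is O(1) per push.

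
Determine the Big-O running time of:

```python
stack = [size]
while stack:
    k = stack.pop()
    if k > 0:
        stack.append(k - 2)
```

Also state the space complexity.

Time complexity: O(n).
Space complexity: O(1).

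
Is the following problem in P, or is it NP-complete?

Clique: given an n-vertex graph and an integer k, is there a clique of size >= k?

This problem is NP-complete: complement of Independent Set / Vertex Cover (with k part of the input).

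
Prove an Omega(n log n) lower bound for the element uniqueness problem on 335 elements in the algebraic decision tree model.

In the algebraic decision tree model, element uniqueness on 335 elements is equivalent to determining which cell of an arrangement of C(335,2) = 55945 hyperplanes x_i = x_j contains the input point. Ben-Or's theorem shows this requires Omega(n log n).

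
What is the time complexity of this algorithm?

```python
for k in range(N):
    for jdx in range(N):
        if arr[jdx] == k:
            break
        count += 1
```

Time complexity: O(n^2).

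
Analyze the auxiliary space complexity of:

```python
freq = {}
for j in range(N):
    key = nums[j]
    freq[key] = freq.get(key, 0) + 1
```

Space complexity: O(n).
Auxiliary storage grows linearly with the input size n in the worst case.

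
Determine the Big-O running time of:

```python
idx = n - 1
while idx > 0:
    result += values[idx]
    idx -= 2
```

Time complexity: O(n).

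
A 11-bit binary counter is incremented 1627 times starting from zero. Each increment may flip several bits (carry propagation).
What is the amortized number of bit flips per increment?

Bit i flips on every 2^i-th increment, so over 1627 increments bit i flips floor(1627/2^i) times. Summing over i: total flips < 2 * 1627. Amortized: < 2 = O(1) per increment.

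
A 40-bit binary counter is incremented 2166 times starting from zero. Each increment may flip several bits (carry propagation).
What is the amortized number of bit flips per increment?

Bit i flips on every 2^i-th increment, so over 2166 increments bit i flips floor(2166/2^i) times. Summing over i: total flips < 2 * 2166. Amortized: < 2 = O(1) per increment.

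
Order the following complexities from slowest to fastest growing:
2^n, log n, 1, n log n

Ordered by growth rate: 1 < log n < n log n < 2^n.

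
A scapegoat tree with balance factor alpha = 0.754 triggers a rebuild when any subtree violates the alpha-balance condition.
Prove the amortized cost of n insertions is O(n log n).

Define potential Phi = c * sum of |size(left(v)) - size(right(v))| over all nodes. An insertion at depth d costs O(d) = O(log n) and increases Phi by O(log n). When a rebuild of subtree of size s occurs, it costs O(s) but reduces Phi by Omega(s). With alpha = 0.754, between rebuilds Omega(s) insertions must occur. Amortized cost per insertion: O(log n).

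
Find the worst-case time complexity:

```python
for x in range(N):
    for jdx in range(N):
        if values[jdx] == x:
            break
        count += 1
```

Time complexity: O(n^2).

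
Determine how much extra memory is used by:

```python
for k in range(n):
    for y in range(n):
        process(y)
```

Space complexity: O(1).
Only a constant amount of auxiliary storage is used; nothing grows with n.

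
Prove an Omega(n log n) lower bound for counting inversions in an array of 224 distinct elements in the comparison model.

Decision-tree argument: at any leaf, the comparisons made (with transitivity) must totally order all 224 elements -- otherwise some pair (i,j) is unordered, and an adversary can present two inputs agreeing on every comparison made but with that pair flipped, changing the inversion count by 1, so the leaf's output is wrong on one of them. Hence the tree has >= 224! leaves and height >= log_2(224!) = Omega(n log n). Modified merge sort achieves O(n log n).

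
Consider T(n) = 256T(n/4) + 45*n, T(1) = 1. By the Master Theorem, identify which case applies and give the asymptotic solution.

a=256, b=4, f(n)=45*n.
log_4(256) = 4 > 1.
Since f(n) = O(n^1) is polynomially smaller than n^4, Case 1 applies.
T(n) = Theta(n^4).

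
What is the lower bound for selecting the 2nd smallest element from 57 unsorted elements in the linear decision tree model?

Selecting the 2nd smallest of 57 elements requires Omega(n) comparisons. Every element must be compared at least once. The BFPRT algorithm achieves O(n), making this tight.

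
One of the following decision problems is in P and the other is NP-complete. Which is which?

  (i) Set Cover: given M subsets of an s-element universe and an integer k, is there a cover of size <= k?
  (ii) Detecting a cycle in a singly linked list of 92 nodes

(i) is NP-complete: one of Karp's 21 NP-complete problems (with k part of the input).
(ii) is P: Floyd's tortoise-and-hare runs in O(n) time, O(1) space.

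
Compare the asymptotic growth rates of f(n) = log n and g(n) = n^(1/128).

g(n) = n^(1/128) grows faster: any positive power of n dominates log n.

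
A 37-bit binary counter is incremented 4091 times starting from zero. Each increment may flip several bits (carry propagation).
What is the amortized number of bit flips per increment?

Bit i flips on every 2^i-th increment, so over 4091 increments bit i flips floor(4091/2^i) times. Summing over i: total flips < 2 * 4091. Amortized: < 2 = O(1) per increment.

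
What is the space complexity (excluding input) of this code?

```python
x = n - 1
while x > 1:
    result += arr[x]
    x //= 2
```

Space complexity: O(1).
Only a constant amount of auxiliary storage is used; nothing grows with n.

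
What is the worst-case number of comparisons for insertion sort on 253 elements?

Insertion sort on reverse-sorted input: 1 + 2 + ... + (253-1) = 31878 comparisons.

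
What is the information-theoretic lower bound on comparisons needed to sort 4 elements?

There are 4! = 24 possible orderings. Each comparison gives 1 bit. We need at least ceil(log_2(24)) = 5 comparisons.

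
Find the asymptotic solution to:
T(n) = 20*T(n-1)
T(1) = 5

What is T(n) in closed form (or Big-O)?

Each step multiplies by 20. T(n) = T(1)*20^(n-1) = 5*20^(n-1).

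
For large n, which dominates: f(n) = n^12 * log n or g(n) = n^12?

f(n) = n^12 * log n grows faster: extra log n factor -> infinity.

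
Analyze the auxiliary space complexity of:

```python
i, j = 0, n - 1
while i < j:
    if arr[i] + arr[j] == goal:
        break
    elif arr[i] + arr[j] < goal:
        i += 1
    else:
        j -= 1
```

Space complexity: O(1).
Only a constant amount of auxiliary storage is used; nothing grows with n.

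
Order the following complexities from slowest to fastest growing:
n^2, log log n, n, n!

Ordered by growth rate: log log n < n < n^2 < n!.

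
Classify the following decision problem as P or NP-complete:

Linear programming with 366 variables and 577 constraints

This problem is in P: the ellipsoid and interior-point methods run in polynomial time.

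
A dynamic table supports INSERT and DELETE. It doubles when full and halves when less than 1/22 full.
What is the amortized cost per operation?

Using potential function Phi = |2*num_items - table_size| when load > 1/2, and Phi = table_size/2 - num_items otherwise. The gap of 1/22 vs 1/2 for shrinking prevents thrashing. Both insert and delete have O(1) amortized cost.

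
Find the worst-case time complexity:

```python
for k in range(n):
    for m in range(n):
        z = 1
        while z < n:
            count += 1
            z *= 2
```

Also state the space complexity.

Time complexity: O(n^2 log n).
Space complexity: O(1).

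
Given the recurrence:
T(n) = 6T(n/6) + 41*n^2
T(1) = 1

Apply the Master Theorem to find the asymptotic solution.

a=6, b=6, f(n)=41*n^2. log_6(6) = 1 < 2. Case 3: T(n) = O(n^2).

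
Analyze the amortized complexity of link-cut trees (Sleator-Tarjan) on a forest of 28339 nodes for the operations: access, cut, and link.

Link-cut trees represent the forest using splay trees over preferred paths. With potential Phi = sum over nodes of log(size of virtual subtree), each access on 28339 nodes is O(log 28339) = O(log n) amortized by the splay-tree access lemma. Cut and link are O(1) plus one access.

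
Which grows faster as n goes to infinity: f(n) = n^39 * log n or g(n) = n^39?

f(n) = n^39 * log n grows faster: extra log n factor -> infinity.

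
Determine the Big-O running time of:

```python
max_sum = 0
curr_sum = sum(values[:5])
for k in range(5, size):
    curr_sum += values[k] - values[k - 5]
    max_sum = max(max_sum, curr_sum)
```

Time complexity: O(n).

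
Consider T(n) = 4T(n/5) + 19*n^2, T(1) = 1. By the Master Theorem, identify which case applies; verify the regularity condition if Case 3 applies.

a=4, b=5, f(n)=19*n^2.
log_5(4) = 0.8614 < 2.
f(n) = Omega(n^(0.8614+epsilon)) for some epsilon > 0, so Case 3 is the candidate.
Regularity: a*f(n/b) = 4*19*(n/5)^2 = (4/25)*19*n^2 <= c*f(n) with c = 4/25 < 1. Satisfied.
Case 3: T(n) = Theta(n^2).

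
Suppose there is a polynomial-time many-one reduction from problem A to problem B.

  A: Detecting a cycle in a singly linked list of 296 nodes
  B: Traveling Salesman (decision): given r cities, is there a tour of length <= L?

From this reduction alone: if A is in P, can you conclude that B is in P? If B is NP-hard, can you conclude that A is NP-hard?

A poly-time reduction A <=_p B transfers tractability DOWN (B easy => A easy) and hardness UP (A hard => B hard), not the reverse.
From A in P, the reduction alone does NOT give B in P: any problem in P trivially reduces to SAT, yet SAT is not known to be in P.
From B NP-hard, the reduction alone does NOT give A NP-hard: again, easy problems reduce to hard ones.
(Here in fact A is P and B is NP-complete.)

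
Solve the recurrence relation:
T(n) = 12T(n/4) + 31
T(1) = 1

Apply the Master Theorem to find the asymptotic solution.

a=12, b=4, f(n)=31. log_4(12) = 1.792. Case 1 of Master Theorem: T(n) = O(n^1.792).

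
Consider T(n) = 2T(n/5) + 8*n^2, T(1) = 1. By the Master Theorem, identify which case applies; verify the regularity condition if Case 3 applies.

a=2, b=5, f(n)=8*n^2.
log_5(2) = 0.4307 < 2.
f(n) = Omega(n^(0.4307+epsilon)) for some epsilon > 0, so Case 3 is the candidate.
Regularity: a*f(n/b) = 2*8*(n/5)^2 = (2/25)*8*n^2 <= c*f(n) with c = 2/25 < 1. Satisfied.
Case 3: T(n) = Theta(n^2).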